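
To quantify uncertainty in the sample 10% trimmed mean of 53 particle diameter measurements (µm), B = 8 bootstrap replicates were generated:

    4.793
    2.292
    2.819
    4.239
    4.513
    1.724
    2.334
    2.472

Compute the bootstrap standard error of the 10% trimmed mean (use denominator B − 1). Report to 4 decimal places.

SE* = 1.1801

Bootstrap SE is the standard deviation of the 8 replicate 10% trimmed means.
Mean of replicates: (4.793 + 2.292 + 2.819 + 4.239 + 4.513 + 1.724 + 2.334 + 2.472) / 8 = 25.18600 / 8 = 3.14825
Sum of squared deviations: (+1.64475)² + (−0.85625)² + (−0.32925)² + (+1.09075)² + (+1.36475)² + (−1.42425)² + (−0.81425)² + (−0.67625)² = 9.74786
Variance = 9.74786 / 7 = 1.39255
SE* = √1.39255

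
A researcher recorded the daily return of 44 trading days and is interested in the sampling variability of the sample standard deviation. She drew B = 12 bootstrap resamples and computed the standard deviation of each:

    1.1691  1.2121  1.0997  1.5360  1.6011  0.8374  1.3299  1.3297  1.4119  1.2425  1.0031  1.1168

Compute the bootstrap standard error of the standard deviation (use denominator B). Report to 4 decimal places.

Bootstrap SE is the standard deviation of the 12 replicate standard deviations.
Mean of replicates: (1.1691 + 1.2121 + 1.0997 + 1.5360 + 1.6011 + 0.8374 + 1.3299 + 1.3297 + 1.4119 + 1.2425 + 1.0031 + 1.1168) / 12 = 14.88930 / 12 = 1.24077
Sum of squared deviations: (−0.07167)² + (−0.02868)² + (−0.14108)² + (+0.29523)² + (+0.36033)² + (−0.40337)² + (+0.08913)² + (+0.08893)² + (+0.17112)² + (+0.00172)² + (−0.23767)² + (−0.12397)² = 0.52256
Variance = 0.52256 / 12 = 0.04355
SE* = √0.04355

SE* = 0.2087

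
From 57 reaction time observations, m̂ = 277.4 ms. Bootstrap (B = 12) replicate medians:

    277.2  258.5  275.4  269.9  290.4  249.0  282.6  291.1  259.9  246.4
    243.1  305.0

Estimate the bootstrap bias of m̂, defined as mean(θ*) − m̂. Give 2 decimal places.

mean(θ*) = (277.2 + 258.5 + 275.4 + 269.9 + 290.4 + 249.0 + 282.6 + 291.1 + 259.9 + 246.4 + 243.1 + 305.0) / 12 = 270.708
bias = 270.708 − 277.4

bias = −6.69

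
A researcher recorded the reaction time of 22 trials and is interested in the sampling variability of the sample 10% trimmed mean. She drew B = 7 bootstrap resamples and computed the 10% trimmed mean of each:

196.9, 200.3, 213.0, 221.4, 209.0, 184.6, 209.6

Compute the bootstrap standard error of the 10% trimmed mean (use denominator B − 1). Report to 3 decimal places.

SE* = 12.069

Bootstrap SE is the standard deviation of the 7 replicate 10% trimmed means.
Mean of replicates: (196.9 + 200.3 + 213.0 + 221.4 + 209.0 + 184.6 + 209.6) / 7 = 1434.8000 / 7 = 204.9714
Sum of squared deviations: (−8.0714)² + (−4.6714)² + (+8.0286)² + (+16.4286)² + (+4.0286)² + (−20.3714)² + (+4.6286)² = 873.9743
Variance = 873.9743 / 6 = 145.6624
SE* = √145.6624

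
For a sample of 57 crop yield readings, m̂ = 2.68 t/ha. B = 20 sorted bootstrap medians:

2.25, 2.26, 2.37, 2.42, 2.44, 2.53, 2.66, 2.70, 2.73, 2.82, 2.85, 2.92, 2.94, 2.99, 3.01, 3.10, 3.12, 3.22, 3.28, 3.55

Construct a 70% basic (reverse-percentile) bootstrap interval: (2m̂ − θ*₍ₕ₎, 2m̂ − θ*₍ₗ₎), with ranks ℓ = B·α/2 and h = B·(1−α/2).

(2.24, 2.99)

Percentile endpoints at ranks 3 and 17: θ*₍3₎ = 2.37, θ*₍17₎ = 3.12.
Basic interval reflects these around m̂:
  lower = 2 × 2.68 − 3.12 = 2.24
  upper = 2 × 2.68 − 2.37 = 2.99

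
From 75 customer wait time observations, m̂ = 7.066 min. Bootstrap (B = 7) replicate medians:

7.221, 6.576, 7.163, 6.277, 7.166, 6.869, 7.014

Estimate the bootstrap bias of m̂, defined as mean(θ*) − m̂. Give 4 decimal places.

mean(θ*) = (7.221 + 6.576 + 7.163 + 6.277 + 7.166 + 6.869 + 7.014) / 7 = 6.89800
bias = 6.89800 − 7.066

bias = −0.1680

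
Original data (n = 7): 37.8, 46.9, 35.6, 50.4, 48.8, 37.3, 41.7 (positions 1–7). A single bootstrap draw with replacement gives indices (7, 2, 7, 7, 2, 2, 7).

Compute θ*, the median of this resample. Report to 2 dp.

Resample values: 41.7, 46.9, 41.7, 41.7, 46.9, 46.9, 41.7.
Sorted: 41.7, 41.7, 41.7, 41.7, 46.9, 46.9, 46.9
Median = middle value = 41.70

θ* = 41.70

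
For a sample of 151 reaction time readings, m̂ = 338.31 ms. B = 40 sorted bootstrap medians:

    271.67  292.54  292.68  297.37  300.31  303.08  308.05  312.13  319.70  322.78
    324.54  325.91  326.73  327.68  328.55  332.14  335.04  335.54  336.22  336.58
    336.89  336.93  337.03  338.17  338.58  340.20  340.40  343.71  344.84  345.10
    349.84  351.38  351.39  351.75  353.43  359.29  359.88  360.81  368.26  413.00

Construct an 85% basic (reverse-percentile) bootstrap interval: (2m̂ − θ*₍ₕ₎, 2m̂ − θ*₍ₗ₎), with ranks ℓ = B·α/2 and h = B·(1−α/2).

(316.74, 383.94)

Percentile endpoints at ranks 3 and 37: θ*₍3₎ = 292.68, θ*₍37₎ = 359.88.
Basic interval reflects these around m̂:
  lower = 2 × 338.31 − 359.88 = 316.74
  upper = 2 × 338.31 − 292.68 = 383.94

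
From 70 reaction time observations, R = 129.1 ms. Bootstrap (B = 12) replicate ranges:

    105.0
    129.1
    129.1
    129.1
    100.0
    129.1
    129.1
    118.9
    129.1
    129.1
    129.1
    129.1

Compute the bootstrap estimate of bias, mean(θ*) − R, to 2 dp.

mean(θ*) = (105.0 + 129.1 + 129.1 + 129.1 + 100.0 + 129.1 + 129.1 + 118.9 + 129.1 + 129.1 + 129.1 + 129.1) / 12 = 123.817
bias = 123.817 − 129.1

bias = −5.28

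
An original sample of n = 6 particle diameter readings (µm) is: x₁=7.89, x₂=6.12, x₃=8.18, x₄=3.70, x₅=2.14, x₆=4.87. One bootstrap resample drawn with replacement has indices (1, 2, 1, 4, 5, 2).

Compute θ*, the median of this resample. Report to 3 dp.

Resample values: 7.89, 6.12, 7.89, 3.70, 2.14, 6.12.
Sorted: 2.14, 3.70, 6.12, 6.12, 7.89, 7.89
Median = average of the two middle values = 6.120

θ* = 6.120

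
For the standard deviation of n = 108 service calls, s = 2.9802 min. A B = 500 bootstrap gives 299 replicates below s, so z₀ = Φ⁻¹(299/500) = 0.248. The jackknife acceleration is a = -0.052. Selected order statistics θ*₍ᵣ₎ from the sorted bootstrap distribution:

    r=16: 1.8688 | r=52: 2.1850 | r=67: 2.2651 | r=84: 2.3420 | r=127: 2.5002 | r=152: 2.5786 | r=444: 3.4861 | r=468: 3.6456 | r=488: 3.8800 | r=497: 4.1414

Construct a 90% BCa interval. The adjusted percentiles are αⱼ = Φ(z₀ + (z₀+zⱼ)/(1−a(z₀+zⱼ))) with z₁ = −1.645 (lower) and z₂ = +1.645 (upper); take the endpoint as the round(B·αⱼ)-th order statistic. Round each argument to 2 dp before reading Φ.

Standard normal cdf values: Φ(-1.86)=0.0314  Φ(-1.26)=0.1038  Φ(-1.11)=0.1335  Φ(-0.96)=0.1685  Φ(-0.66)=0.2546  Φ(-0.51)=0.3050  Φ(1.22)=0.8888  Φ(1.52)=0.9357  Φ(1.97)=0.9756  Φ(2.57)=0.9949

Lower: z₀ + z₁ = 0.248 + (-1.645) = -1.397; 1 − a(z₀+z₁) = 1 − (-0.052)(-1.397) = 0.9274; argument = 0.248 + (-1.397)/0.9274 = -1.2584 → -1.26.
α₁ = Φ(-1.26) = 0.1038; rank = round(500 × 0.1038) = 52; θ*₍52₎ = 2.1850.
Upper: z₀ + z₂ = 1.893; 1 − a(z₀+z₂) = 1.0984; argument = 1.9714 → 1.97; α₂ = 0.9756; rank = 488; θ*₍488₎ = 3.8800.

(2.1850, 3.8800)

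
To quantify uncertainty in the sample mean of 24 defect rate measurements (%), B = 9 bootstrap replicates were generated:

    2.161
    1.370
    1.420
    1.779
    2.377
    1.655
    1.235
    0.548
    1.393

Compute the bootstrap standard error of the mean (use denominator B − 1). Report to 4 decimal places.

Bootstrap SE is the standard deviation of the 9 replicate means.
Mean of replicates: (2.161 + 1.370 + 1.420 + 1.779 + 2.377 + 1.655 + 1.235 + 0.548 + 1.393) / 9 = 13.93800 / 9 = 1.54867
Sum of squared deviations: (+0.61233)² + (−0.17867)² + (−0.12867)² + (+0.23033)² + (+0.82833)² + (+0.10633)² + (−0.31367)² + (−1.00067)² + (−0.15567)² = 2.29788
Variance = 2.29788 / 8 = 0.28723
SE* = √0.28723

SE* = 0.5359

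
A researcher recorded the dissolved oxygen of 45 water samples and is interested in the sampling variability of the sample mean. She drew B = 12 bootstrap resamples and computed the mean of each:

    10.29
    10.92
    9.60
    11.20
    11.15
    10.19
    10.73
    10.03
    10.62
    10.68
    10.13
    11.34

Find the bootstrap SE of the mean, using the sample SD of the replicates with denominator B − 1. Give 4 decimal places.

Bootstrap SE is the standard deviation of the 12 replicate means.
Mean of replicates: (10.29 + 10.92 + 9.60 + 11.20 + 11.15 + 10.19 + 10.73 + 10.03 + 10.62 + 10.68 + 10.13 + 11.34) / 12 = 126.88000 / 12 = 10.57333
Sum of squared deviations: (−0.28333)² + (+0.34667)² + (−0.97333)² + (+0.62667)² + (+0.57667)² + (−0.38333)² + (+0.15667)² + (−0.54333)² + (+0.04667)² + (+0.10667)² + (−0.44333)² + (+0.76667)² = 3.13767
Variance = 3.13767 / 11 = 0.28524
SE* = √0.28524

SE* = 0.5341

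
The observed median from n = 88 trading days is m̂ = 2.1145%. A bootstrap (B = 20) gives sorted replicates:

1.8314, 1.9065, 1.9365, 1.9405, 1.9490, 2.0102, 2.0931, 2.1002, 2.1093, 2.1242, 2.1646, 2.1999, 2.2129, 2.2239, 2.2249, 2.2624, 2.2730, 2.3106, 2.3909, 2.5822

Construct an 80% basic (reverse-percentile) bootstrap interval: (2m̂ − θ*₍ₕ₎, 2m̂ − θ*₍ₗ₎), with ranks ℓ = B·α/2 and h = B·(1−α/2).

Percentile endpoints at ranks 2 and 18: θ*₍2₎ = 1.9065, θ*₍18₎ = 2.3106.
Basic interval reflects these around m̂:
  lower = 2 × 2.1145 − 2.3106 = 1.9184
  upper = 2 × 2.1145 − 1.9065 = 2.3225

(1.9184, 2.3225)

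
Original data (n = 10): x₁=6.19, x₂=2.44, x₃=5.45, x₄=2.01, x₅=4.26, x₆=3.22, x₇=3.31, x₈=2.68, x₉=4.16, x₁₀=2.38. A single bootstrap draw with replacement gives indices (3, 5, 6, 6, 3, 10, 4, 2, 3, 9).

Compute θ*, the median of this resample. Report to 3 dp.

θ* = 3.690

Resample values: 5.45, 4.26, 3.22, 3.22, 5.45, 2.38, 2.01, 2.44, 5.45, 4.16.
Sorted: 2.01, 2.38, 2.44, 3.22, 3.22, 4.16, 4.26, 5.45, 5.45, 5.45
Median = average of the two middle values = 3.690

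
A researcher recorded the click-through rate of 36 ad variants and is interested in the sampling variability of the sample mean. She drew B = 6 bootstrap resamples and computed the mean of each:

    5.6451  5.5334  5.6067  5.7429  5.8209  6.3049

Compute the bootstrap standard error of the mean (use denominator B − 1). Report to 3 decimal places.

SE* = 0.278

Bootstrap SE is the standard deviation of the 6 replicate means.
Mean of replicates: (5.6451 + 5.5334 + 5.6067 + 5.7429 + 5.8209 + 6.3049) / 6 = 34.65390 / 6 = 5.77565
Sum of squared deviations: (−0.13055)² + (−0.24225)² + (−0.16895)² + (−0.03275)² + (+0.04525)² + (+0.52925)² = 0.38750
Variance = 0.38750 / 5 = 0.07750
SE* = √0.07750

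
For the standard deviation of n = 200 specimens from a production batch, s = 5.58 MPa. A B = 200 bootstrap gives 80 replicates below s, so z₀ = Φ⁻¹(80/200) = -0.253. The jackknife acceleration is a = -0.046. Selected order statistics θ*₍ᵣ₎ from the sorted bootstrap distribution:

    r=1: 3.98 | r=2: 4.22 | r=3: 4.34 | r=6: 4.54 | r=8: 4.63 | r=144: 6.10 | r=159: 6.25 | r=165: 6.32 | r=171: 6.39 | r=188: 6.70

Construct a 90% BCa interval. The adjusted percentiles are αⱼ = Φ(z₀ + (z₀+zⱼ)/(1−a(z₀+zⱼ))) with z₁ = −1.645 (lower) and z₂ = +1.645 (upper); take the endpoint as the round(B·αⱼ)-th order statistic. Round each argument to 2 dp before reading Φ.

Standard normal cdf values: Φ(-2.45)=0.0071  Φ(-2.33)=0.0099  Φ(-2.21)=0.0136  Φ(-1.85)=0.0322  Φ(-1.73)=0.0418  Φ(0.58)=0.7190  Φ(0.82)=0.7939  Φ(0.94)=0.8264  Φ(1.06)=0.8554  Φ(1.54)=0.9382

Lower: z₀ + z₁ = -0.253 + (-1.645) = -1.898; 1 − a(z₀+z₁) = 1 − (-0.046)(-1.898) = 0.9127; argument = -0.253 + (-1.898)/0.9127 = -2.3326 → -2.33.
α₁ = Φ(-2.33) = 0.0099; rank = round(200 × 0.0099) = 2; θ*₍2₎ = 4.22.
Upper: z₀ + z₂ = 1.392; 1 − a(z₀+z₂) = 1.0640; argument = 1.0552 → 1.06; α₂ = 0.8554; rank = 171; θ*₍171₎ = 6.39.

(4.22, 6.39)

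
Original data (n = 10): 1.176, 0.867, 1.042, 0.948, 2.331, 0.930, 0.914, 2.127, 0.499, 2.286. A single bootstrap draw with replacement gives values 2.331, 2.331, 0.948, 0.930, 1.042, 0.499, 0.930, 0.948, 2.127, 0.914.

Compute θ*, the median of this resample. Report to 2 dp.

θ* = 0.95

Sorted: 0.499, 0.914, 0.930, 0.930, 0.948, 0.948, 1.042, 2.127, 2.331, 2.331
Median = average of the two middle values = 0.95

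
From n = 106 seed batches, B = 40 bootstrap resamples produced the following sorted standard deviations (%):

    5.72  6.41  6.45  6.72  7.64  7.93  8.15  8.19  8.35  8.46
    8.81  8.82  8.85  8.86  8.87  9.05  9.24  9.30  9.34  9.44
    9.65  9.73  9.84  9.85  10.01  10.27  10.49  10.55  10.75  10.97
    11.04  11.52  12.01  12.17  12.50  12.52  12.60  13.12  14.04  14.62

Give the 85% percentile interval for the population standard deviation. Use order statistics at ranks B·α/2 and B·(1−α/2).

(6.45, 12.60)

α = 0.15; lower rank = 40 × 0.075 = 3; upper rank = 40 × 0.925 = 37.
The 3rd smallest replicate is 6.45; the 37th is 12.60.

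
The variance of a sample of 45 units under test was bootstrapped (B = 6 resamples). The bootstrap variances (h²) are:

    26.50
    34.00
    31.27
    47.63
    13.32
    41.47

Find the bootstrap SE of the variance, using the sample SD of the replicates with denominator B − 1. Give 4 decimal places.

Bootstrap SE is the standard deviation of the 6 replicate variances.
Mean of replicates: (26.50 + 34.00 + 31.27 + 47.63 + 13.32 + 41.47) / 6 = 194.19000 / 6 = 32.36500
Sum of squared deviations: (−5.86500)² + (+1.63500)² + (−1.09500)² + (+15.26500)² + (−19.04500)² + (+9.10500)² = 716.90375
Variance = 716.90375 / 5 = 143.38075
SE* = √143.38075

SE* = 11.9742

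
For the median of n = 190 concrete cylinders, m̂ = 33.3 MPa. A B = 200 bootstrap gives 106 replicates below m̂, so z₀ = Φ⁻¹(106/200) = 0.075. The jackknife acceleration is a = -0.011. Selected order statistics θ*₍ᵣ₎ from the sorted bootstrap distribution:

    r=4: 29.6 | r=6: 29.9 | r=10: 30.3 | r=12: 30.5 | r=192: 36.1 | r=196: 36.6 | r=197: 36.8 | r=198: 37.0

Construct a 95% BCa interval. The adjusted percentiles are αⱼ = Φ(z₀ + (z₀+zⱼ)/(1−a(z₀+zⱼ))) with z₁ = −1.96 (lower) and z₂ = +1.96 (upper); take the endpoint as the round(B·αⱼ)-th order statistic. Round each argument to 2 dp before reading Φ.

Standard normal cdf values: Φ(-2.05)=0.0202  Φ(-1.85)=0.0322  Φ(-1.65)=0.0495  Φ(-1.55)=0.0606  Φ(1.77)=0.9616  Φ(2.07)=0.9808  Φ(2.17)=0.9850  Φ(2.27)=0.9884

(29.9, 36.6)

Lower: z₀ + z₁ = 0.075 + (-1.960) = -1.885; 1 − a(z₀+z₁) = 1 − (-0.011)(-1.885) = 0.9793; argument = 0.075 + (-1.885)/0.9793 = -1.8499 → -1.85.
α₁ = Φ(-1.85) = 0.0322; rank = round(200 × 0.0322) = 6; θ*₍6₎ = 29.9.
Upper: z₀ + z₂ = 2.035; 1 − a(z₀+z₂) = 1.0224; argument = 2.0654 → 2.07; α₂ = 0.9808; rank = 196; θ*₍196₎ = 36.6.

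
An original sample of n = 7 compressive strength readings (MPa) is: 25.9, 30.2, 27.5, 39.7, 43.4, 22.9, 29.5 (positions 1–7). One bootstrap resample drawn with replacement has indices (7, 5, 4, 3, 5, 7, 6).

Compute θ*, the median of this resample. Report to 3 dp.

Resample values: 29.5, 43.4, 39.7, 27.5, 43.4, 29.5, 22.9.
Sorted: 22.9, 27.5, 29.5, 29.5, 39.7, 43.4, 43.4
Median = middle value = 29.500

θ* = 29.500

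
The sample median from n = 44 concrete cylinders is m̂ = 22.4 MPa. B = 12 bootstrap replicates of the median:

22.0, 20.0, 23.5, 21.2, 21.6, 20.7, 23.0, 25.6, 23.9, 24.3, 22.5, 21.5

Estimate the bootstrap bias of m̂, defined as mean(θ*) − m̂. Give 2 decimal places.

bias = +0.08

mean(θ*) = (22.0 + 20.0 + 23.5 + 21.2 + 21.6 + 20.7 + 23.0 + 25.6 + 23.9 + 24.3 + 22.5 + 21.5) / 12 = 22.483
bias = 22.483 − 22.4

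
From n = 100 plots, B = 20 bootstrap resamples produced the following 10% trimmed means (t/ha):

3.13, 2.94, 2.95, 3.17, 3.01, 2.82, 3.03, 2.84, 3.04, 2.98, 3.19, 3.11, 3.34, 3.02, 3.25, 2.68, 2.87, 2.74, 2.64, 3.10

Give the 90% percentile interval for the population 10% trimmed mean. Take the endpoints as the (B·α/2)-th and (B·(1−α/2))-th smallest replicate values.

(2.64, 3.25)

Sorted replicates: 2.64, 2.68, 2.74, 2.82, 2.84, 2.87, 2.94, 2.95, 2.98, 3.01, 3.02, 3.03, 3.04, 3.10, 3.11, 3.13, 3.17, 3.19, 3.25, 3.34
α = 0.10; lower rank = 20 × 0.050 = 1; upper rank = 20 × 0.950 = 19.
The 1st smallest replicate is 2.64; the 19th is 3.25.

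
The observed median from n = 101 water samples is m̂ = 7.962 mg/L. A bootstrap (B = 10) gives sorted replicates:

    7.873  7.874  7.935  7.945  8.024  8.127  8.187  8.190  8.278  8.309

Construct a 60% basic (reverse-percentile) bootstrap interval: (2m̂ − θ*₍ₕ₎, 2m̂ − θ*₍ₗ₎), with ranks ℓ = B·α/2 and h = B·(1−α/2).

Percentile endpoints at ranks 2 and 8: θ*₍2₎ = 7.874, θ*₍8₎ = 8.190.
Basic interval reflects these around m̂:
  lower = 2 × 7.962 − 8.190 = 7.734
  upper = 2 × 7.962 − 7.874 = 8.050

(7.734, 8.050)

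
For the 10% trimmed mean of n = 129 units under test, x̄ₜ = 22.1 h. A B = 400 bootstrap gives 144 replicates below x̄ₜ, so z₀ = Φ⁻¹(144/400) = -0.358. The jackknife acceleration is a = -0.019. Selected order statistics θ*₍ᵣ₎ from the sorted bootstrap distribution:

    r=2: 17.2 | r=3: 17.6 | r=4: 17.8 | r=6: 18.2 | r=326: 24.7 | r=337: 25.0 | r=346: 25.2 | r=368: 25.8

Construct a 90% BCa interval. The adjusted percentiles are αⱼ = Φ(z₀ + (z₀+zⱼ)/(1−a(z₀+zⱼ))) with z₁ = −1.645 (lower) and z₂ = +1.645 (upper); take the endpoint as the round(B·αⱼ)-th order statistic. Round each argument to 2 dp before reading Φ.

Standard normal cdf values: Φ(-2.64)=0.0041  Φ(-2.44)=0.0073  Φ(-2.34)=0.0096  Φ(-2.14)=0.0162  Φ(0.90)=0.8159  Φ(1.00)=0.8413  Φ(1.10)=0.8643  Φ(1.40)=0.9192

(17.6, 24.7)

Lower: z₀ + z₁ = -0.358 + (-1.645) = -2.003; 1 − a(z₀+z₁) = 1 − (-0.019)(-2.003) = 0.9619; argument = -0.358 + (-2.003)/0.9619 = -2.4402 → -2.44.
α₁ = Φ(-2.44) = 0.0073; rank = round(400 × 0.0073) = 3; θ*₍3₎ = 17.6.
Upper: z₀ + z₂ = 1.287; 1 − a(z₀+z₂) = 1.0245; argument = 0.8983 → 0.90; α₂ = 0.8159; rank = 326; θ*₍326₎ = 24.7.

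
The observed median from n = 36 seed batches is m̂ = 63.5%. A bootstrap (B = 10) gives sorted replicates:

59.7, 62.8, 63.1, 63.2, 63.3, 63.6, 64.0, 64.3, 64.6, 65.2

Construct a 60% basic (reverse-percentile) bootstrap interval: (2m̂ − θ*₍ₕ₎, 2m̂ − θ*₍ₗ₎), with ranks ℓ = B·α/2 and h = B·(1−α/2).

(62.7, 64.2)

Percentile endpoints at ranks 2 and 8: θ*₍2₎ = 62.8, θ*₍8₎ = 64.3.
Basic interval reflects these around m̂:
  lower = 2 × 63.5 − 64.3 = 62.7
  upper = 2 × 63.5 − 62.8 = 64.2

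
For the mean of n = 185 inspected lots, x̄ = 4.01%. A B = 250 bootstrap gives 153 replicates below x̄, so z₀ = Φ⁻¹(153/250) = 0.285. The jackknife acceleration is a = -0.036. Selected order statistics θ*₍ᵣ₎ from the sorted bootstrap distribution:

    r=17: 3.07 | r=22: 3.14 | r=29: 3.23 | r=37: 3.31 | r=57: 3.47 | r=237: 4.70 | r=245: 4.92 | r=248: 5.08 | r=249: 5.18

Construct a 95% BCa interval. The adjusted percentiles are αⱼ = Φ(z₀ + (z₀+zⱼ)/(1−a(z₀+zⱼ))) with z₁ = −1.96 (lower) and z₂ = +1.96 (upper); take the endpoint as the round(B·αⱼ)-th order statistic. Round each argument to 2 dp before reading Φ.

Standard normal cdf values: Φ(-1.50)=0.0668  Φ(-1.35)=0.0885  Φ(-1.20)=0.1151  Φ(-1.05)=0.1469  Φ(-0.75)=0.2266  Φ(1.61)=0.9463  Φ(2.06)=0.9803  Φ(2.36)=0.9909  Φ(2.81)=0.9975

(3.07, 5.08)

Lower: z₀ + z₁ = 0.285 + (-1.960) = -1.675; 1 − a(z₀+z₁) = 1 − (-0.036)(-1.675) = 0.9397; argument = 0.285 + (-1.675)/0.9397 = -1.4975 → -1.50.
α₁ = Φ(-1.50) = 0.0668; rank = round(250 × 0.0668) = 17; θ*₍17₎ = 3.07.
Upper: z₀ + z₂ = 2.245; 1 − a(z₀+z₂) = 1.0808; argument = 2.3621 → 2.36; α₂ = 0.9909; rank = 248; θ*₍248₎ = 5.08.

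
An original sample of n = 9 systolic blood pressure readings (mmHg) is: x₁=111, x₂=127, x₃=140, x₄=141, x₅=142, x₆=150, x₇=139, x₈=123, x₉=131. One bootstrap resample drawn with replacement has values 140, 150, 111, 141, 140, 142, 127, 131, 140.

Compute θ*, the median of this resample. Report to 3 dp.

Sorted: 111, 127, 131, 140, 140, 140, 141, 142, 150
Median = middle value = 140.000

θ* = 140.000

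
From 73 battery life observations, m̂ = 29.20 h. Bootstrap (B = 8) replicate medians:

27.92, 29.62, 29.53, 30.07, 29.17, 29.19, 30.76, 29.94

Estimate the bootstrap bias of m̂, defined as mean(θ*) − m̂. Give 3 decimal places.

mean(θ*) = (27.92 + 29.62 + 29.53 + 30.07 + 29.17 + 29.19 + 30.76 + 29.94) / 8 = 29.5250
bias = 29.5250 − 29.20

bias = +0.325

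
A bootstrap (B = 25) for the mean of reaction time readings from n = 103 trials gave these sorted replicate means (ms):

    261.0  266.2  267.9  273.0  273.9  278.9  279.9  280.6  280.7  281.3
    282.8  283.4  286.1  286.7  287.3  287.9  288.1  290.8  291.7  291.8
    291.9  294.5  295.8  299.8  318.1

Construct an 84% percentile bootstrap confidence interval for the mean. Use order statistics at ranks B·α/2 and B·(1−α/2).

α = 0.16; lower rank = 25 × 0.080 = 2; upper rank = 25 × 0.920 = 23.
The 2nd smallest replicate is 266.2; the 23rd is 295.8.

(266.2, 295.8)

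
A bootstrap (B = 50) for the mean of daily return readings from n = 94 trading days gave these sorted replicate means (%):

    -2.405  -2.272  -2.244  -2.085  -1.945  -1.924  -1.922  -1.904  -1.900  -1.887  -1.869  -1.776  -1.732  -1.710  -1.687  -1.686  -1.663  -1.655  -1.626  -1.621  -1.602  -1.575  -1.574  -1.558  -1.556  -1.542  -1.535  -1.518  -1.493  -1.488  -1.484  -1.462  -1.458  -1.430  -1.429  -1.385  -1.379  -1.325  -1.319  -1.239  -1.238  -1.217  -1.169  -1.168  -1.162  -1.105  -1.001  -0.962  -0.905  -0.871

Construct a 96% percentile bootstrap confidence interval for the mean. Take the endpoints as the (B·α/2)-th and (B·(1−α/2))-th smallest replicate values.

α = 0.04; lower rank = 50 × 0.020 = 1; upper rank = 50 × 0.980 = 49.
The 1st smallest replicate is -2.405; the 49th is -0.905.

(-2.405, -0.905)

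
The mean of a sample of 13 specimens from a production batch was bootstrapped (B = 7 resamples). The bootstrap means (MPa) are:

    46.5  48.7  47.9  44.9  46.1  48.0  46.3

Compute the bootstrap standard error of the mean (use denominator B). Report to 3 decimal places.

SE* = 1.231

Bootstrap SE is the standard deviation of the 7 replicate means.
Mean of replicates: (46.5 + 48.7 + 47.9 + 44.9 + 46.1 + 48.0 + 46.3) / 7 = 328.4000 / 7 = 46.9143
Sum of squared deviations: (−0.4143)² + (+1.7857)² + (+0.9857)² + (−2.0143)² + (−0.8143)² + (+1.0857)² + (−0.6143)² = 10.6086
Variance = 10.6086 / 7 = 1.5155
SE* = √1.5155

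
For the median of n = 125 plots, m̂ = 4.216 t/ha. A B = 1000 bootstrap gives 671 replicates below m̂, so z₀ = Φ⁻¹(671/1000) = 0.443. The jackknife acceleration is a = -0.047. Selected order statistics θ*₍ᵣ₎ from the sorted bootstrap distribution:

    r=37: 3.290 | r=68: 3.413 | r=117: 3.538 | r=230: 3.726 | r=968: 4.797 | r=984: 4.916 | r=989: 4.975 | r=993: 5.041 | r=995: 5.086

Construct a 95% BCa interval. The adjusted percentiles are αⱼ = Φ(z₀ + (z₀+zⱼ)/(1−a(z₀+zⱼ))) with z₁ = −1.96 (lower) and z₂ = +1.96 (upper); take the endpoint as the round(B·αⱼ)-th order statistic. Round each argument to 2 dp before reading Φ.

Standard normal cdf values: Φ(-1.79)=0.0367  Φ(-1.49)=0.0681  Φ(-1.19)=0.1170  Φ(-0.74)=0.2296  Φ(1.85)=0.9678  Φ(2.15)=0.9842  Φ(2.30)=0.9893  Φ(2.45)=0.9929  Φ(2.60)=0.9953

Lower: z₀ + z₁ = 0.443 + (-1.960) = -1.517; 1 − a(z₀+z₁) = 1 − (-0.047)(-1.517) = 0.9287; argument = 0.443 + (-1.517)/0.9287 = -1.1905 → -1.19.
α₁ = Φ(-1.19) = 0.1170; rank = round(1000 × 0.1170) = 117; θ*₍117₎ = 3.538.
Upper: z₀ + z₂ = 2.403; 1 − a(z₀+z₂) = 1.1129; argument = 2.6021 → 2.60; α₂ = 0.9953; rank = 995; θ*₍995₎ = 5.086.

(3.538, 5.086)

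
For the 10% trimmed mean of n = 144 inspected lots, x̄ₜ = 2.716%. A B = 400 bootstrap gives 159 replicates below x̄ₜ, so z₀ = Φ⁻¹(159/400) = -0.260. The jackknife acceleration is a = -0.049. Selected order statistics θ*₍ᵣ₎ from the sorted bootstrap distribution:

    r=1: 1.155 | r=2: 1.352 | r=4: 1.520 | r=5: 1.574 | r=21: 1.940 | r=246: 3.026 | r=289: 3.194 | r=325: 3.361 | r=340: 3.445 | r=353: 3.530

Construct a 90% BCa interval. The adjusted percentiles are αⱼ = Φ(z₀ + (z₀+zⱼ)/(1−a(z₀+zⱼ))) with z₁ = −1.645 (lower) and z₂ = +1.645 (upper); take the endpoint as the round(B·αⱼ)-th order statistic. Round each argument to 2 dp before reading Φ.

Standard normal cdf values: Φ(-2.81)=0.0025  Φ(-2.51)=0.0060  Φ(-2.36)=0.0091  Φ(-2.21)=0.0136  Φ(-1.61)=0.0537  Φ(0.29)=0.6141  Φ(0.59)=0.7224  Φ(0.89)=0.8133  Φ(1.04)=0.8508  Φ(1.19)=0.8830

(1.520, 3.445)

Lower: z₀ + z₁ = -0.260 + (-1.645) = -1.905; 1 − a(z₀+z₁) = 1 − (-0.049)(-1.905) = 0.9067; argument = -0.260 + (-1.905)/0.9067 = -2.3611 → -2.36.
α₁ = Φ(-2.36) = 0.0091; rank = round(400 × 0.0091) = 4; θ*₍4₎ = 1.520.
Upper: z₀ + z₂ = 1.385; 1 − a(z₀+z₂) = 1.0679; argument = 1.0370 → 1.04; α₂ = 0.8508; rank = 340; θ*₍340₎ = 3.445.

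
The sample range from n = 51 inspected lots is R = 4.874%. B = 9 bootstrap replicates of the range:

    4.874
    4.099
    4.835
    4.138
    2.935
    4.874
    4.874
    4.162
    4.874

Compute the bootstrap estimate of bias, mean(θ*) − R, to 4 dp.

bias = −0.4668

mean(θ*) = (4.874 + 4.099 + 4.835 + 4.138 + 2.935 + 4.874 + 4.874 + 4.162 + 4.874) / 9 = 4.40722
bias = 4.40722 − 4.874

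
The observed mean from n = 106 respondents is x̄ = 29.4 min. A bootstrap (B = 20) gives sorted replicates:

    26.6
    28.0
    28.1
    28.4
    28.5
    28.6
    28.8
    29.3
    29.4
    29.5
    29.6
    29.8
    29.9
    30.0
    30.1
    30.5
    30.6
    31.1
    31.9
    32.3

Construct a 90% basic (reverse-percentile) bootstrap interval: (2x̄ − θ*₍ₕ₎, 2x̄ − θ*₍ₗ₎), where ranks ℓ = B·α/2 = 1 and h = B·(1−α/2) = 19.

Percentile endpoints at ranks 1 and 19: θ*₍1₎ = 26.6, θ*₍19₎ = 31.9.
Basic interval reflects these around x̄:
  lower = 2 × 29.4 − 31.9 = 26.9
  upper = 2 × 29.4 − 26.6 = 32.2

(26.9, 32.2)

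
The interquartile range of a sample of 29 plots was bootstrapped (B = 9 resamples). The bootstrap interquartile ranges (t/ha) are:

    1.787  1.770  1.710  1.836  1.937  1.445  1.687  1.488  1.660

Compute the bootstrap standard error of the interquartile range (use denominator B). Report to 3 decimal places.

SE* = 0.149

Bootstrap SE is the standard deviation of the 9 replicate interquartile ranges.
Mean of replicates: (1.787 + 1.770 + 1.710 + 1.836 + 1.937 + 1.445 + 1.687 + 1.488 + 1.660) / 9 = 15.3200 / 9 = 1.7022
Sum of squared deviations: (+0.0848)² + (+0.0678)² + (+0.0078)² + (+0.1338)² + (+0.2348)² + (−0.2572)² + (−0.0152)² + (−0.2142)² + (−0.0422)² = 0.1989
Variance = 0.1989 / 9 = 0.0221
SE* = √0.0221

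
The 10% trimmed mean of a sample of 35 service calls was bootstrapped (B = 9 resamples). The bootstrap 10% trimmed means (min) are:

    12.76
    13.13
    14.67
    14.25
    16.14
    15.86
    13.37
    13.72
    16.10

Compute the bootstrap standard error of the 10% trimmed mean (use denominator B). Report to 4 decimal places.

Bootstrap SE is the standard deviation of the 9 replicate 10% trimmed means.
Mean of replicates: (12.76 + 13.13 + 14.67 + 14.25 + 16.14 + 15.86 + 13.37 + 13.72 + 16.10) / 9 = 130.00000 / 9 = 14.44444
Sum of squared deviations: (−1.68444)² + (−1.31444)² + (+0.22556)² + (−0.19444)² + (+1.69556)² + (+1.41556)² + (−1.07444)² + (−0.72444)² + (+1.65556)² = 13.95262
Variance = 13.95262 / 9 = 1.55029
SE* = √1.55029

SE* = 1.2451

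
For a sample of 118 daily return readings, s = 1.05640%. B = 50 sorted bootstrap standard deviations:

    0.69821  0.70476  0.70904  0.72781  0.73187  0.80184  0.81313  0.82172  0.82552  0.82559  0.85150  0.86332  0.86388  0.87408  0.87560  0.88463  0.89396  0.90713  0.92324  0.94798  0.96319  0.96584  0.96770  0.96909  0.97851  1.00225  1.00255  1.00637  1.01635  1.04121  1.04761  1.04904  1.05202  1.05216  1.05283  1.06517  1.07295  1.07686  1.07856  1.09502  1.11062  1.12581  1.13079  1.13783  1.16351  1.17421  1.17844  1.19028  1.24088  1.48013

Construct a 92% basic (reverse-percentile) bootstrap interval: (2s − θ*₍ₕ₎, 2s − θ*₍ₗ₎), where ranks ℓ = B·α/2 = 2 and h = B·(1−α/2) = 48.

(0.92252, 1.40804)

Percentile endpoints at ranks 2 and 48: θ*₍2₎ = 0.70476, θ*₍48₎ = 1.19028.
Basic interval reflects these around s:
  lower = 2 × 1.05640 − 1.19028 = 0.92252
  upper = 2 × 1.05640 − 0.70476 = 1.40804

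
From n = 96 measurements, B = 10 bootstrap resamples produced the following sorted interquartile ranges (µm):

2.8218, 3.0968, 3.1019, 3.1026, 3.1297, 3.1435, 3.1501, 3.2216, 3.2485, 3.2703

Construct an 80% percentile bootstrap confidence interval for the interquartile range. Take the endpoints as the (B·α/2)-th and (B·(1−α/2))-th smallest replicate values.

α = 0.20; lower rank = 10 × 0.100 = 1; upper rank = 10 × 0.900 = 9.
The 1st smallest replicate is 2.8218; the 9th is 3.2485.

(2.8218, 3.2485)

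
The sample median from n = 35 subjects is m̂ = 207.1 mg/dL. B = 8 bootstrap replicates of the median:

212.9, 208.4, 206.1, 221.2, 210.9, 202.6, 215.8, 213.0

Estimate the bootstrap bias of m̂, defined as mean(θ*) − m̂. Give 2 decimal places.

mean(θ*) = (212.9 + 208.4 + 206.1 + 221.2 + 210.9 + 202.6 + 215.8 + 213.0) / 8 = 211.363
bias = 211.363 − 207.1

bias = +4.26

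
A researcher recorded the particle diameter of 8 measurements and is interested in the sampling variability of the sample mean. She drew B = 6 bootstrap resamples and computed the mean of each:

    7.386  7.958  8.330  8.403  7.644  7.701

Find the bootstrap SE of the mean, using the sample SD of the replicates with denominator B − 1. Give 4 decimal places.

Bootstrap SE is the standard deviation of the 6 replicate means.
Mean of replicates: (7.386 + 7.958 + 8.330 + 8.403 + 7.644 + 7.701) / 6 = 47.42200 / 6 = 7.90367
Sum of squared deviations: (−0.51767)² + (+0.05433)² + (+0.42633)² + (+0.49933)² + (−0.25967)² + (−0.20267)² = 0.81053
Variance = 0.81053 / 5 = 0.16211
SE* = √0.16211

SE* = 0.4026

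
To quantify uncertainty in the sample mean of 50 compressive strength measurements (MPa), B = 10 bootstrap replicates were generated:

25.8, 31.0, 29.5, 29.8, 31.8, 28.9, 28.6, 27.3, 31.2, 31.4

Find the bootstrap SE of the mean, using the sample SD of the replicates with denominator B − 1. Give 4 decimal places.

Bootstrap SE is the standard deviation of the 10 replicate means.
Mean of replicates: (25.8 + 31.0 + 29.5 + 29.8 + 31.8 + 28.9 + 28.6 + 27.3 + 31.2 + 31.4) / 10 = 295.30000 / 10 = 29.53000
Sum of squared deviations: (−3.73000)² + (+1.47000)² + (−0.03000)² + (+0.27000)² + (+2.27000)² + (−0.63000)² + (−0.93000)² + (−2.23000)² + (+1.67000)² + (+1.87000)² = 33.82100
Variance = 33.82100 / 9 = 3.75789
SE* = √3.75789

SE* = 1.9385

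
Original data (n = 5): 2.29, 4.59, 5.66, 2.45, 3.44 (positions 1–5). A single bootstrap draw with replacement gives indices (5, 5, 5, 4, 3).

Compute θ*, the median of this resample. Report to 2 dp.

θ* = 3.44

Resample values: 3.44, 3.44, 3.44, 2.45, 5.66.
Sorted: 2.45, 3.44, 3.44, 3.44, 5.66
Median = middle value = 3.44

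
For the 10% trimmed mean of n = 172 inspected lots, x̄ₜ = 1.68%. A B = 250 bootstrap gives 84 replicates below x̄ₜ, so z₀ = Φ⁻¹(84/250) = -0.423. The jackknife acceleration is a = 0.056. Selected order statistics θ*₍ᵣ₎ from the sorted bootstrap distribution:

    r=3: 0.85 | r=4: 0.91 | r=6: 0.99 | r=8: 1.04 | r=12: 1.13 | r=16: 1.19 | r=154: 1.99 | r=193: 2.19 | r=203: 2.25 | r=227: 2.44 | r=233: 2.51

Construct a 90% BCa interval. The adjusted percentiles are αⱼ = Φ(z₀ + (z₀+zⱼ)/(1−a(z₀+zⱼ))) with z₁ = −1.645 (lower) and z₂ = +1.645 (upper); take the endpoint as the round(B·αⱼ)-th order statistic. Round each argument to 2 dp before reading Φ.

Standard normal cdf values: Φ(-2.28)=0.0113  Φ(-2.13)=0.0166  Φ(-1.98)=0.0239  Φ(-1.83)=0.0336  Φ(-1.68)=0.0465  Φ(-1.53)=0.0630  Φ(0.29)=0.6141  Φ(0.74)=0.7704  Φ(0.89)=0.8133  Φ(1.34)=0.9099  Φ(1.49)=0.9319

(0.85, 2.25)

Lower: z₀ + z₁ = -0.423 + (-1.645) = -2.068; 1 − a(z₀+z₁) = 1 − (0.056)(-2.068) = 1.1158; argument = -0.423 + (-2.068)/1.1158 = -2.2764 → -2.28.
α₁ = Φ(-2.28) = 0.0113; rank = round(250 × 0.0113) = 3; θ*₍3₎ = 0.85.
Upper: z₀ + z₂ = 1.222; 1 − a(z₀+z₂) = 0.9316; argument = 0.8888 → 0.89; α₂ = 0.8133; rank = 203; θ*₍203₎ = 2.25.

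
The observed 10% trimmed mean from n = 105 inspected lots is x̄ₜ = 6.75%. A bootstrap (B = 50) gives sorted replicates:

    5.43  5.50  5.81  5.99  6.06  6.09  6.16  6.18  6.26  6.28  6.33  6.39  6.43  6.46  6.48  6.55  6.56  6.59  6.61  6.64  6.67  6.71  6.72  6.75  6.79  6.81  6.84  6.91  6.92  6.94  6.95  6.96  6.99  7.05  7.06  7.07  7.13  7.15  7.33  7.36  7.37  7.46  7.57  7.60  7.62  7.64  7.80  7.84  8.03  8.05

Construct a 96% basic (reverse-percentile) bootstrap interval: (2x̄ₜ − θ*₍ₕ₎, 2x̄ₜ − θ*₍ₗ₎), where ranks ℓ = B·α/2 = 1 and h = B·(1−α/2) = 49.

Percentile endpoints at ranks 1 and 49: θ*₍1₎ = 5.43, θ*₍49₎ = 8.03.
Basic interval reflects these around x̄ₜ:
  lower = 2 × 6.75 − 8.03 = 5.47
  upper = 2 × 6.75 − 5.43 = 8.07

(5.47, 8.07)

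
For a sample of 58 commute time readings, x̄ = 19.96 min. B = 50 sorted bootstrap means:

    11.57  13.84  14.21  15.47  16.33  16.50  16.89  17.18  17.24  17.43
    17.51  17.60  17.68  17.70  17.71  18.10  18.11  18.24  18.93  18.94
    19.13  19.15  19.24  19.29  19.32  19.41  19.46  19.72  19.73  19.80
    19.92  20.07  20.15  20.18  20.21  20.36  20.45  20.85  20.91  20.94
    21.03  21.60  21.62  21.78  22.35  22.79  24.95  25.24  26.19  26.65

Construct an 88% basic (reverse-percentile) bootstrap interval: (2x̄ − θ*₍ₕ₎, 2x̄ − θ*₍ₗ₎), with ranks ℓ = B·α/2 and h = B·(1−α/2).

(14.97, 25.71)

Percentile endpoints at ranks 3 and 47: θ*₍3₎ = 14.21, θ*₍47₎ = 24.95.
Basic interval reflects these around x̄:
  lower = 2 × 19.96 − 24.95 = 14.97
  upper = 2 × 19.96 − 14.21 = 25.71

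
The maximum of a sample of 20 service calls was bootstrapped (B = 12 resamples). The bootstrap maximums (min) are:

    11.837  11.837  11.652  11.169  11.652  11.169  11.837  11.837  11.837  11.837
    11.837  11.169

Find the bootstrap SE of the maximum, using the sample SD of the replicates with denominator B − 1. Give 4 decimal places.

SE* = 0.2919

Bootstrap SE is the standard deviation of the 12 replicate maximums.
Mean of replicates: (11.837 + 11.837 + 11.652 + 11.169 + 11.652 + 11.169 + 11.837 + 11.837 + 11.837 + 11.837 + 11.837 + 11.169) / 12 = 139.67000 / 12 = 11.63917
Sum of squared deviations: (+0.19783)² + (+0.19783)² + (+0.01283)² + (−0.47017)² + (+0.01283)² + (−0.47017)² + (+0.19783)² + (+0.19783)² + (+0.19783)² + (+0.19783)² + (+0.19783)² + (−0.47017)² = 0.93747
Variance = 0.93747 / 11 = 0.08522
SE* = √0.08522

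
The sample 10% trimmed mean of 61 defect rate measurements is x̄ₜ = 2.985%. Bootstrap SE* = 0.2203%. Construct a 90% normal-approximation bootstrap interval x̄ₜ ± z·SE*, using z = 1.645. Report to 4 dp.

(2.6226, 3.3474)

Margin = 1.645 × 0.2203 = 0.36239
Interval: 2.985 ± 0.36239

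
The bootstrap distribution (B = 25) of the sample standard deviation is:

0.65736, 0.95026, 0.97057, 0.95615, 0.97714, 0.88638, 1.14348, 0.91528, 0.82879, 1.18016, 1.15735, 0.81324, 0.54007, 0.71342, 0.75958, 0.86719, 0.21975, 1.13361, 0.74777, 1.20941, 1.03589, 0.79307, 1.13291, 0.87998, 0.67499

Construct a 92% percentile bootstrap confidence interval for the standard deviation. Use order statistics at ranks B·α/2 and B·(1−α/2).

(0.21975, 1.18016)

Sorted replicates: 0.21975, 0.54007, 0.65736, 0.67499, 0.71342, 0.74777, 0.75958, 0.79307, 0.81324, 0.82879, 0.86719, 0.87998, 0.88638, 0.91528, 0.95026, 0.95615, 0.97057, 0.97714, 1.03589, 1.13291, 1.13361, 1.14348, 1.15735, 1.18016, 1.20941
α = 0.08; lower rank = 25 × 0.040 = 1; upper rank = 25 × 0.960 = 24.
The 1st smallest replicate is 0.21975; the 24th is 1.18016.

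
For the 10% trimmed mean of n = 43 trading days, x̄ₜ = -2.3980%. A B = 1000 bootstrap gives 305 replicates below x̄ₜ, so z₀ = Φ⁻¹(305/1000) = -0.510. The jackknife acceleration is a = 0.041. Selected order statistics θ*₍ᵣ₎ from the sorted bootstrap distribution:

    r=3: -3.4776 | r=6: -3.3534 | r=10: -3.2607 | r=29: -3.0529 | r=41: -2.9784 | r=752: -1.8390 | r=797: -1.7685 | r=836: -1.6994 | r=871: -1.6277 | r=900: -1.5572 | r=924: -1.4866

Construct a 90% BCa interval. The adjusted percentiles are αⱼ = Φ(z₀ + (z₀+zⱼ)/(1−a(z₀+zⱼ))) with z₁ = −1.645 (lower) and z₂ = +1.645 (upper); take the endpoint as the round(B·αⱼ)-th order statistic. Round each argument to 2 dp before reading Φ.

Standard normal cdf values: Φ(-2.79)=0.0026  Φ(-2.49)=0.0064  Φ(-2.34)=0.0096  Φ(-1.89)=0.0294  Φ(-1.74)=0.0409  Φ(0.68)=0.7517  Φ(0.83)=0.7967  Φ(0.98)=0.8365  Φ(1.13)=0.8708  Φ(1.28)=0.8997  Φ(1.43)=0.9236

Lower: z₀ + z₁ = -0.510 + (-1.645) = -2.155; 1 − a(z₀+z₁) = 1 − (0.041)(-2.155) = 1.0884; argument = -0.510 + (-2.155)/1.0884 = -2.4901 → -2.49.
α₁ = Φ(-2.49) = 0.0064; rank = round(1000 × 0.0064) = 6; θ*₍6₎ = -3.3534.
Upper: z₀ + z₂ = 1.135; 1 − a(z₀+z₂) = 0.9535; argument = 0.6804 → 0.68; α₂ = 0.7517; rank = 752; θ*₍752₎ = -1.8390.

(-3.3534, -1.8390)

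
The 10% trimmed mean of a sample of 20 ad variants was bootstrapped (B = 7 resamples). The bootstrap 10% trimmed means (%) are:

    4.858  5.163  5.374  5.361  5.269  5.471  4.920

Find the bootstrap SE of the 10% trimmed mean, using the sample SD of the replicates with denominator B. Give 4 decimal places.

SE* = 0.2175

Bootstrap SE is the standard deviation of the 7 replicate 10% trimmed means.
Mean of replicates: (4.858 + 5.163 + 5.374 + 5.361 + 5.269 + 5.471 + 4.920) / 7 = 36.41600 / 7 = 5.20229
Sum of squared deviations: (−0.34429)² + (−0.03929)² + (+0.17171)² + (+0.15871)² + (+0.06671)² + (+0.26871)² + (−0.28229)² = 0.33110
Variance = 0.33110 / 7 = 0.04730
SE* = √0.04730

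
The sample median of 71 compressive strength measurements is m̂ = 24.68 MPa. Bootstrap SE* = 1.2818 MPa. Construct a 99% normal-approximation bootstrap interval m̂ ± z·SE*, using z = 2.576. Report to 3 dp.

Margin = 2.576 × 1.2818 = 3.3019
Interval: 24.68 ± 3.3019

(21.378, 27.982)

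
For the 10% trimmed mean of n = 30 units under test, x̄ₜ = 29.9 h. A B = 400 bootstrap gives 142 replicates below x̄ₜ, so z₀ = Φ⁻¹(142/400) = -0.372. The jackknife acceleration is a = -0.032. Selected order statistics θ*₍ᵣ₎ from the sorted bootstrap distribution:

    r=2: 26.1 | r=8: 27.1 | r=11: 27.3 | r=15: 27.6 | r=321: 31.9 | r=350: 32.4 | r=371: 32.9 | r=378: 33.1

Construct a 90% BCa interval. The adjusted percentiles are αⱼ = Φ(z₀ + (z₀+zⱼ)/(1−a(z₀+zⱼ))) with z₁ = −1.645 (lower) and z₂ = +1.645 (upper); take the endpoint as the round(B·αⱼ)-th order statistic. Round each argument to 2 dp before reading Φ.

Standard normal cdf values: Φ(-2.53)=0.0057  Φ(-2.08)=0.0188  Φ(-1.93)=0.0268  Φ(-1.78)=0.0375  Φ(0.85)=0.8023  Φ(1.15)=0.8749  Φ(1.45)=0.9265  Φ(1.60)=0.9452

Lower: z₀ + z₁ = -0.372 + (-1.645) = -2.017; 1 − a(z₀+z₁) = 1 − (-0.032)(-2.017) = 0.9355; argument = -0.372 + (-2.017)/0.9355 = -2.5282 → -2.53.
α₁ = Φ(-2.53) = 0.0057; rank = round(400 × 0.0057) = 2; θ*₍2₎ = 26.1.
Upper: z₀ + z₂ = 1.273; 1 − a(z₀+z₂) = 1.0407; argument = 0.8512 → 0.85; α₂ = 0.8023; rank = 321; θ*₍321₎ = 31.9.

(26.1, 31.9)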